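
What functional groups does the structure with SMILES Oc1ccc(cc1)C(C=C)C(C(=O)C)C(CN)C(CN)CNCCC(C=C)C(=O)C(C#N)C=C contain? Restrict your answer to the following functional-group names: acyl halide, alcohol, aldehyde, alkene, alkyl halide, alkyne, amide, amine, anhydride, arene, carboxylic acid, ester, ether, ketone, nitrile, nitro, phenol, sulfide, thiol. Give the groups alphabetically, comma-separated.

alkene, amine, arene, ketone, nitrile, phenol

–OH attached directly to an aromatic ring → phenol (not alcohol); the ring itself is an arene.
pendant –CH=CH2: C=C double bond → alkene.
pendant –COCH3: carbonyl C bonded to two carbons → ketone.
pendant –CH2NH2: N on sp³ C, no adjacent C=O → amine.
pendant –CH2NH2: N on sp³ C, no adjacent C=O → amine.
C–N–C with sp³ carbons and no adjacent C=O → amine (secondary).
pendant –CH=CH2: C=C double bond → alkene.
–C(=O)– with carbon on both sides → ketone.
pendant –C≡N: nitrile.
C=C double bond → alkene.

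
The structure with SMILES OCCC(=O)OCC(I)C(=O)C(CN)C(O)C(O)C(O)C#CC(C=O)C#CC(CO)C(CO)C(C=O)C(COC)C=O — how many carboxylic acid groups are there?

0

Taking each segment in turn:
  HOCH2: HO– on an sp³ carbon → alcohol.
  CH2COOCH2: –C(=O)–O–C with C on the carbonyl side → ester.
  CH(I): halogen on an sp³ carbon → alkyl halide.
  CO: –C(=O)– with carbon on both sides → ketone.
  CH(CH2NH2): pendant –CH2NH2: N on sp³ C, no adjacent C=O → amine.
  CH(OH): –OH on an sp³ carbon → alcohol (secondary).
  CH(OH): –OH on an sp³ carbon → alcohol (secondary).
  CH(OH): –OH on an sp³ carbon → alcohol (secondary).
  C≡C: C≡C triple bond → alkyne.
  CH(CHO): pendant –CHO: carbonyl C bonded to C and H → aldehyde.
  C≡C: C≡C triple bond → alkyne.
  CH(CH2OH): pendant –CH2OH on an sp³ backbone C → alcohol.
  CH(CH2OH): pendant –CH2OH on an sp³ backbone C → alcohol.
  CH(CHO): pendant –CHO: carbonyl C bonded to C and H → aldehyde.
  CH(CH2OCH3): pendant –CH2OCH3: C–O–C linkage → ether.
  CHO: terminal –CHO: carbonyl C bonded to H and C → aldehyde.
No segment is a carboxylic acid: HOCH2 is alcohol, not carboxylic acid; CH2COOCH2 is ester, not carboxylic acid; CH(OH) is alcohol, not carboxylic acid. → 0.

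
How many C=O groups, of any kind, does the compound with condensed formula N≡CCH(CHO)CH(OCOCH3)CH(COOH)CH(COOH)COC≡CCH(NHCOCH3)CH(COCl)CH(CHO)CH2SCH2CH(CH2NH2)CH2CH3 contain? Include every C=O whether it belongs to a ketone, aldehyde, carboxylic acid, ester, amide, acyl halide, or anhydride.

CH(CHO): aldehyde, 1 C=O (running total 1).
CH(OCOCH3): ester, 1 C=O (running total 2).
CH(COOH): carboxylic acid, 1 C=O (running total 3).
CH(COOH): carboxylic acid, 1 C=O (running total 4).
CO: ketone, 1 C=O (running total 5).
CH(NHCOCH3): amide, 1 C=O (running total 6).
CH(COCl): acyl halide, 1 C=O (running total 7).
CH(CHO): aldehyde, 1 C=O (running total 8).

8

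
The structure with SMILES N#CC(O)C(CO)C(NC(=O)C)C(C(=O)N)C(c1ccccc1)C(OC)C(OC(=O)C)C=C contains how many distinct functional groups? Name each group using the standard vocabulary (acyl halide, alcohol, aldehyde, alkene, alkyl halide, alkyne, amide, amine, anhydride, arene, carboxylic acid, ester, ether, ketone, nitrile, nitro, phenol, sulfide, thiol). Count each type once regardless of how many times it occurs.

7

N≡C–: carbon triple-bonded to nitrogen → nitrile.
–OH on an sp³ carbon → alcohol (secondary).
pendant –CH2OH on an sp³ backbone C → alcohol.
pendant –NHC(=O)CH3: N bonded to a carbonyl → amide (not amine).
pendant –CONH2: carbonyl C bonded to C and N → amide.
pendant –C6H5: benzene ring → arene.
pendant –OCH3: C–O–C with sp³ C, no adjacent C=O → ether.
pendant –OC(=O)CH3: an acyloxy group → ester.
C=C double bond → alkene.
Distinct types present: alcohol, alkene, amide, arene, ester, ether, nitrile.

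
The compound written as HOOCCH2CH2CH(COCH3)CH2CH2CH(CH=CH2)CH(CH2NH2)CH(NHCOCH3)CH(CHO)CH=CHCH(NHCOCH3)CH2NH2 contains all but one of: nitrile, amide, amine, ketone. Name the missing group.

amine: present (CH(CH2NH2) — pendant –CH2NH2: N on sp³ C, no adjacent C=O → amine).
ketone: present (CH(COCH3) — pendant –COCH3: carbonyl C bonded to two carbons → ketone).
amide: present (CH(NHCOCH3) — pendant –NHC(=O)CH3: N bonded to a carbonyl → amide (not amine)).
nitrile: no segment matches this pattern.

nitrile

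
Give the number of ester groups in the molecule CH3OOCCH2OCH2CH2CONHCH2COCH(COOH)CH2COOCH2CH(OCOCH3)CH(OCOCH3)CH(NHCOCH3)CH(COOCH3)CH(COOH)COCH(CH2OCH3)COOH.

5

CH3O–C(=O)–: carbonyl C bonded to C and to –OCH3 → ester (not ketone + ether).
C–O–C with sp³ carbons on both sides and no adjacent C=O → ether.
–C(=O)–N– linkage → amide (the N is not an amine).
–C(=O)– with carbon on both sides → ketone.
pendant –COOH: carbonyl C bonded to C and –OH → carboxylic acid.
–C(=O)–O–C with C on the carbonyl side → ester.
pendant –OC(=O)CH3: an acyloxy group → ester.
pendant –OC(=O)CH3: an acyloxy group → ester.
pendant –NHC(=O)CH3: N bonded to a carbonyl → amide (not amine).
pendant –COOCH3: carbonyl C bonded to C and –OCH3 → ester.
pendant –COOH: carbonyl C bonded to C and –OH → carboxylic acid.
–C(=O)– with carbon on both sides → ketone.
pendant –CH2OCH3: C–O–C linkage → ether.
–COOH: carbonyl C bonded to –OH and C → carboxylic acid (the –OH is not a separate alcohol).
Ester appears at: CH3OOC, CH2COOCH2, CH(OCOCH3), CH(OCOCH3), CH(COOCH3) → 5.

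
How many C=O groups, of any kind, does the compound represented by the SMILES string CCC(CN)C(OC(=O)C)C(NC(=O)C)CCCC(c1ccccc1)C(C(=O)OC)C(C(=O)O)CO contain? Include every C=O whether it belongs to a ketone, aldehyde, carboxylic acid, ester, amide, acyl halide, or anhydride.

4

CH(OCOCH3): ester, 1 C=O (running total 1).
CH(NHCOCH3): amide, 1 C=O (running total 2).
CH(COOCH3): ester, 1 C=O (running total 3).
CH(COOH): carboxylic acid, 1 C=O (running total 4).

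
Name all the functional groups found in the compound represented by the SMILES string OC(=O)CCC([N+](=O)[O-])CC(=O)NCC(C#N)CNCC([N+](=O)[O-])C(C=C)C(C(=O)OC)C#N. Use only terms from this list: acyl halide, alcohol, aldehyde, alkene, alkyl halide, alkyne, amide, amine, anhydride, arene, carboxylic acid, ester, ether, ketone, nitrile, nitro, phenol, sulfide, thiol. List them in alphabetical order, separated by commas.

alkene, amide, amine, carboxylic acid, ester, nitrile, nitro

–COOH: carbonyl C bonded to –OH and C → carboxylic acid (the –OH is not a separate alcohol).
–NO2 on an sp³ carbon → nitro (the N=O is not a carbonyl).
–C(=O)–N– linkage → amide (the N is not an amine).
pendant –C≡N: nitrile.
C–N–C with sp³ carbons and no adjacent C=O → amine (secondary).
–NO2 on an sp³ carbon → nitro (the N=O is not a carbonyl).
pendant –CH=CH2: C=C double bond → alkene.
pendant –COOCH3: carbonyl C bonded to C and –OCH3 → ester.
–C≡N: carbon triple-bonded to nitrogen → nitrile.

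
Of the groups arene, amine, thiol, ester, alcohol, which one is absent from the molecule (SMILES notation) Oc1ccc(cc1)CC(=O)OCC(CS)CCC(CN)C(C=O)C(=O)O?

alcohol

arene: present (HOC6H4 — –OH attached directly to an aromatic ring → phenol (not alcohol); the ring itself is an arene).
amine: present (CH(CH2NH2) — pendant –CH2NH2: N on sp³ C, no adjacent C=O → amine).
thiol: present (CH(CH2SH) — pendant –CH2SH → thiol).
ester: present (CH2COOCH2 — –C(=O)–O–C with C on the carbonyl side → ester).
alcohol: absent. In COOH, the –OH sits on a carbonyl carbon, making it part of a carboxylic acid, not an alcohol. In HOC6H4, the –OH is on an aromatic ring carbon; that is a phenol, not an alcohol.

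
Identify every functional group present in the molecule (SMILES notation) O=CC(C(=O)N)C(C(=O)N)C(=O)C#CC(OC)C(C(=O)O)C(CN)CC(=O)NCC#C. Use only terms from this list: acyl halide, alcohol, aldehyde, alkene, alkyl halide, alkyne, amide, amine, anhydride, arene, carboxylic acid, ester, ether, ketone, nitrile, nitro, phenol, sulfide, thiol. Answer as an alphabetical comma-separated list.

aldehyde, alkyne, amide, amine, carboxylic acid, ether, ketone

Reading the structure from left to right:
  OHC: terminal –CHO: carbonyl C bonded to H and C → aldehyde.
  CH(CONH2): pendant –CONH2: carbonyl C bonded to C and N → amide.
  CH(CONH2): pendant –CONH2: carbonyl C bonded to C and N → amide.
  CO: –C(=O)– with carbon on both sides → ketone.
  C≡C: C≡C triple bond → alkyne.
  CH(OCH3): pendant –OCH3: C–O–C with sp³ C, no adjacent C=O → ether.
  CH(COOH): pendant –COOH: carbonyl C bonded to C and –OH → carboxylic acid.
  CH(CH2NH2): pendant –CH2NH2: N on sp³ C, no adjacent C=O → amine.
  CH2CONHCH2: –C(=O)–N– linkage → amide (the N is not an amine).
  C≡CH: C≡C triple bond → alkyne.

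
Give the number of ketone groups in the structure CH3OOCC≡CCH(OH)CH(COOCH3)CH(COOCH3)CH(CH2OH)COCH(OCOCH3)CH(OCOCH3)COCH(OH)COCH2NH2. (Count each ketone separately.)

3

Taking each segment in turn:
  CH3OOC: CH3O–C(=O)–: carbonyl C bonded to C and to –OCH3 → ester (not ketone + ether).
  C≡C: C≡C triple bond → alkyne.
  CH(OH): –OH on an sp³ carbon → alcohol (secondary).
  CH(COOCH3): pendant –COOCH3: carbonyl C bonded to C and –OCH3 → ester.
  CH(COOCH3): pendant –COOCH3: carbonyl C bonded to C and –OCH3 → ester.
  CH(CH2OH): pendant –CH2OH on an sp³ backbone C → alcohol.
  CO: –C(=O)– with carbon on both sides → ketone.
  CH(OCOCH3): pendant –OC(=O)CH3: an acyloxy group → ester.
  CH(OCOCH3): pendant –OC(=O)CH3: an acyloxy group → ester.
  CO: –C(=O)– with carbon on both sides → ketone.
  CH(OH): –OH on an sp³ carbon → alcohol (secondary).
  CO: –C(=O)– with carbon on both sides → ketone.
  CH2NH2: –NH2 on an sp³ carbon with no adjacent C=O → amine.
Ketone appears at: CO, CO, CO → 3.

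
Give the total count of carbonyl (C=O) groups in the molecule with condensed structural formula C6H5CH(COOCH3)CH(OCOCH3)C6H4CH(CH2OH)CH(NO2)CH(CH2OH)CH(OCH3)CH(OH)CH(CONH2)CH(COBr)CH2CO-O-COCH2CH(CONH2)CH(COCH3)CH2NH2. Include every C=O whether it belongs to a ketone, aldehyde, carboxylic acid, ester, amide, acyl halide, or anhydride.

8

CH(COOCH3): ester, 1 C=O (running total 1).
CH(OCOCH3): ester, 1 C=O (running total 2).
CH(CONH2): amide, 1 C=O (running total 3).
CH(COBr): acyl halide, 1 C=O (running total 4).
CH2CO-O-COCH2: anhydride, 2 C=O (running total 6).
CH(CONH2): amide, 1 C=O (running total 7).
CH(COCH3): ketone, 1 C=O (running total 8).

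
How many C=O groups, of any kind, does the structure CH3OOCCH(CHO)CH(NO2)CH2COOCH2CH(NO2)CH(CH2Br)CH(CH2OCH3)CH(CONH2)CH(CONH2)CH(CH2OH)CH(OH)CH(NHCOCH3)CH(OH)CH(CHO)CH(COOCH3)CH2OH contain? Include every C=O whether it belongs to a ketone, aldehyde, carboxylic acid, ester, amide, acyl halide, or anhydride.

CH3OOC: ester, 1 C=O (running total 1).
CH(CHO): aldehyde, 1 C=O (running total 2).
CH2COOCH2: ester, 1 C=O (running total 3).
CH(CONH2): amide, 1 C=O (running total 4).
CH(CONH2): amide, 1 C=O (running total 5).
CH(NHCOCH3): amide, 1 C=O (running total 6).
CH(CHO): aldehyde, 1 C=O (running total 7).
CH(COOCH3): ester, 1 C=O (running total 8).

8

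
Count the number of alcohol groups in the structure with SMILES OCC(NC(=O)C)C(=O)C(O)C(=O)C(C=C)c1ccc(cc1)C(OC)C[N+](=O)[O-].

2

HO– on an sp³ carbon → alcohol.
pendant –NHC(=O)CH3: N bonded to a carbonyl → amide (not amine).
–C(=O)– with carbon on both sides → ketone.
–OH on an sp³ carbon → alcohol (secondary).
–C(=O)– with carbon on both sides → ketone.
pendant –CH=CH2: C=C double bond → alkene.
para-disubstituted benzene ring → arene.
pendant –OCH3: C–O–C with sp³ C, no adjacent C=O → ether.
–NO2 on carbon → nitro group.
Alcohol appears at: HOCH2, CH(OH) → 2.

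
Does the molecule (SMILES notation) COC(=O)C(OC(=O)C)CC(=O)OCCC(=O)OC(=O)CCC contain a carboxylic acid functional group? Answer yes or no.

CH3O–C(=O)–: carbonyl C bonded to C and to –OCH3 → ester (not ketone + ether).
pendant –OC(=O)CH3: an acyloxy group → ester.
–C(=O)–O–C with C on the carbonyl side → ester.
two acyl groups sharing one oxygen, –C(=O)–O–C(=O)– → anhydride.
In each of CH3OOC, CH(OCOCH3) and CH2COOCH2, the acyl oxygen is bonded to carbon (–O–C), not to H, so this is an ester.
The groups actually present are: anhydride, ester.

no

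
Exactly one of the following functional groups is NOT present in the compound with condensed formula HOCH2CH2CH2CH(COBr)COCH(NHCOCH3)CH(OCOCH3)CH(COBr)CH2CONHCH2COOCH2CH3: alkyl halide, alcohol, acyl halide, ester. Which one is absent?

alkyl halide

ester: present (CH(OCOCH3) — pendant –OC(=O)CH3: an acyloxy group → ester).
alcohol: present (HOCH2 — HO– on an sp³ carbon → alcohol).
acyl halide: present (CH(COBr) — pendant –C(=O)X: carbonyl C bonded to C and halogen → acyl halide).
alkyl halide: absent. In CH(COBr), the halogen is on a carbonyl carbon, which makes it an acyl halide, not an alkyl halide.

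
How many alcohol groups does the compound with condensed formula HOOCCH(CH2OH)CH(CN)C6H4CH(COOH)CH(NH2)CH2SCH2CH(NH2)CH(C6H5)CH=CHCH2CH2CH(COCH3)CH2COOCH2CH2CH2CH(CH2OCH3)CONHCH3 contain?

Taking each segment in turn:
  HOOC: –COOH: carbonyl C bonded to –OH and C → carboxylic acid (the –OH is not a separate alcohol).
  CH(CH2OH): pendant –CH2OH on an sp³ backbone C → alcohol.
  CH(CN): pendant –C≡N: nitrile.
  C6H4: para-disubstituted benzene ring → arene.
  CH(COOH): pendant –COOH: carbonyl C bonded to C and –OH → carboxylic acid.
  CH(NH2): –NH2 on an sp³ carbon with no adjacent C=O → amine.
  CH2SCH2: C–S–C linkage → sulfide (thioether).
  CH(NH2): –NH2 on an sp³ carbon with no adjacent C=O → amine.
  CH(C6H5): pendant –C6H5: benzene ring → arene.
  CH=CH: C=C double bond → alkene.
  CH(COCH3): pendant –COCH3: carbonyl C bonded to two carbons → ketone.
  CH2COOCH2: –C(=O)–O–C with C on the carbonyl side → ester.
  CH(CH2OCH3): pendant –CH2OCH3: C–O–C linkage → ether.
  CONHCH3: –C(=O)NHCH3: carbonyl C bonded to C and to N → amide (the N is not an amine).
Alcohol appears at: CH(CH2OH) → 1.

1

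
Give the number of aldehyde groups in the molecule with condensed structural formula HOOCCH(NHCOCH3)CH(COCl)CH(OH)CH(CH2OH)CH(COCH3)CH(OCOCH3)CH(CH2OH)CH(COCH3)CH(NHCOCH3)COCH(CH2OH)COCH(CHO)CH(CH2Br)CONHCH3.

1

–COOH: carbonyl C bonded to –OH and C → carboxylic acid (the –OH is not a separate alcohol).
pendant –NHC(=O)CH3: N bonded to a carbonyl → amide (not amine).
pendant –C(=O)X: carbonyl C bonded to C and halogen → acyl halide.
–OH on an sp³ carbon → alcohol (secondary).
pendant –CH2OH on an sp³ backbone C → alcohol.
pendant –COCH3: carbonyl C bonded to two carbons → ketone.
pendant –OC(=O)CH3: an acyloxy group → ester.
pendant –CH2OH on an sp³ backbone C → alcohol.
pendant –COCH3: carbonyl C bonded to two carbons → ketone.
pendant –NHC(=O)CH3: N bonded to a carbonyl → amide (not amine).
–C(=O)– with carbon on both sides → ketone.
pendant –CH2OH on an sp³ backbone C → alcohol.
–C(=O)– with carbon on both sides → ketone.
pendant –CHO: carbonyl C bonded to C and H → aldehyde.
pendant –CH2X: halogen on sp³ carbon → alkyl halide.
–C(=O)NHCH3: carbonyl C bonded to C and to N → amide (the N is not an amine).
Aldehyde appears at: CH(CHO) → 1.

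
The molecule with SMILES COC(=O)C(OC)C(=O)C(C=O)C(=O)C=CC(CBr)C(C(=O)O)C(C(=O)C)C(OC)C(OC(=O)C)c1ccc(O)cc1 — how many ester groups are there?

Working along the chain:
  CH3OOC: CH3O–C(=O)–: carbonyl C bonded to C and to –OCH3 → ester (not ketone + ether).
  CH(OCH3): pendant –OCH3: C–O–C with sp³ C, no adjacent C=O → ether.
  CO: –C(=O)– with carbon on both sides → ketone.
  CH(CHO): pendant –CHO: carbonyl C bonded to C and H → aldehyde.
  CO: –C(=O)– with carbon on both sides → ketone.
  CH=CH: C=C double bond → alkene.
  CH(CH2Br): pendant –CH2X: halogen on sp³ carbon → alkyl halide.
  CH(COOH): pendant –COOH: carbonyl C bonded to C and –OH → carboxylic acid.
  CH(COCH3): pendant –COCH3: carbonyl C bonded to two carbons → ketone.
  CH(OCH3): pendant –OCH3: C–O–C with sp³ C, no adjacent C=O → ether.
  CH(OCOCH3): pendant –OC(=O)CH3: an acyloxy group → ester.
  C6H4OH: –OH attached directly to an aromatic ring → phenol (not alcohol); the ring itself is an arene.
Ester appears at: CH3OOC, CH(OCOCH3) → 2.

2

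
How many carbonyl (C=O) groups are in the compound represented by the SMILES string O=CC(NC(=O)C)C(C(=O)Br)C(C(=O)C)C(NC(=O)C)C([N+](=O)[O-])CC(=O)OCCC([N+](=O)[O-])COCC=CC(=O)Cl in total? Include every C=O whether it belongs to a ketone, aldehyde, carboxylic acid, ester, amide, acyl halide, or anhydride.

7

OHC: aldehyde, 1 C=O (running total 1).
CH(NHCOCH3): amide, 1 C=O (running total 2).
CH(COBr): acyl halide, 1 C=O (running total 3).
CH(COCH3): ketone, 1 C=O (running total 4).
CH(NHCOCH3): amide, 1 C=O (running total 5).
CH2COOCH2: ester, 1 C=O (running total 6).
COCl: acyl halide, 1 C=O (running total 7).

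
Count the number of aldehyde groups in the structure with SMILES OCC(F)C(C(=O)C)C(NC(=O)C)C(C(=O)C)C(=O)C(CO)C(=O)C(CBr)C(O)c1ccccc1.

HO– on an sp³ carbon → alcohol.
halogen on an sp³ carbon → alkyl halide.
pendant –COCH3: carbonyl C bonded to two carbons → ketone.
pendant –NHC(=O)CH3: N bonded to a carbonyl → amide (not amine).
pendant –COCH3: carbonyl C bonded to two carbons → ketone.
–C(=O)– with carbon on both sides → ketone.
pendant –CH2OH on an sp³ backbone C → alcohol.
–C(=O)– with carbon on both sides → ketone.
pendant –CH2X: halogen on sp³ carbon → alkyl halide.
–OH on an sp³ carbon → alcohol (secondary).
–C6H5 phenyl ring → arene.
No segment is a aldehyde: CH(COCH3) is ketone, not aldehyde; CH(COCH3) is ketone, not aldehyde; CO is ketone, not aldehyde. → 0.

0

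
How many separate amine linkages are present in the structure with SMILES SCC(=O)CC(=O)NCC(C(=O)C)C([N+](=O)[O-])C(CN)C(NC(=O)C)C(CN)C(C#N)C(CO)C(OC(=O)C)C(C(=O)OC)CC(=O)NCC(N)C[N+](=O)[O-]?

3

–SH on an sp³ carbon → thiol.
–C(=O)– with carbon on both sides → ketone.
–C(=O)–N– linkage → amide (the N is not an amine).
pendant –COCH3: carbonyl C bonded to two carbons → ketone.
–NO2 on an sp³ carbon → nitro (the N=O is not a carbonyl).
pendant –CH2NH2: N on sp³ C, no adjacent C=O → amine.
pendant –NHC(=O)CH3: N bonded to a carbonyl → amide (not amine).
pendant –CH2NH2: N on sp³ C, no adjacent C=O → amine.
pendant –C≡N: nitrile.
pendant –CH2OH on an sp³ backbone C → alcohol.
pendant –OC(=O)CH3: an acyloxy group → ester.
pendant –COOCH3: carbonyl C bonded to C and –OCH3 → ester.
–C(=O)–N– linkage → amide (the N is not an amine).
–NH2 on an sp³ carbon with no adjacent C=O → amine.
–NO2 on carbon → nitro group.
Amine appears at: CH(CH2NH2), CH(CH2NH2), CH(NH2) → 3.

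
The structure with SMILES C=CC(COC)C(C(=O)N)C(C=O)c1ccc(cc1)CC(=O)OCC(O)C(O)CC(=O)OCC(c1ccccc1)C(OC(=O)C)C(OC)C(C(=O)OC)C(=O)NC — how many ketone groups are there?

0

C=C double bond → alkene.
pendant –CH2OCH3: C–O–C linkage → ether.
pendant –CONH2: carbonyl C bonded to C and N → amide.
pendant –CHO: carbonyl C bonded to C and H → aldehyde.
para-disubstituted benzene ring → arene.
–C(=O)–O–C with C on the carbonyl side → ester.
–OH on an sp³ carbon → alcohol (secondary).
–OH on an sp³ carbon → alcohol (secondary).
–C(=O)–O–C with C on the carbonyl side → ester.
pendant –C6H5: benzene ring → arene.
pendant –OC(=O)CH3: an acyloxy group → ester.
pendant –OCH3: C–O–C with sp³ C, no adjacent C=O → ether.
pendant –COOCH3: carbonyl C bonded to C and –OCH3 → ester.
–C(=O)NHCH3: carbonyl C bonded to C and to N → amide (the N is not an amine).
No segment is a ketone: CH(CONH2) is amide, not ketone; CH(CHO) is aldehyde, not ketone; CH2COOCH2 is ester, not ketone. → 0.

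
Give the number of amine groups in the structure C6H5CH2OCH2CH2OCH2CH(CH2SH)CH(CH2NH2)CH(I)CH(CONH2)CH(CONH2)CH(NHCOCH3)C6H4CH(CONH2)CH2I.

1

Reading the structure from left to right:
  C6H5: C6H5– phenyl ring → arene.
  CH2OCH2: C–O–C with sp³ carbons on both sides and no adjacent C=O → ether.
  CH2OCH2: C–O–C with sp³ carbons on both sides and no adjacent C=O → ether.
  CH(CH2SH): pendant –CH2SH → thiol.
  CH(CH2NH2): pendant –CH2NH2: N on sp³ C, no adjacent C=O → amine.
  CH(I): halogen on an sp³ carbon → alkyl halide.
  CH(CONH2): pendant –CONH2: carbonyl C bonded to C and N → amide.
  CH(CONH2): pendant –CONH2: carbonyl C bonded to C and N → amide.
  CH(NHCOCH3): pendant –NHC(=O)CH3: N bonded to a carbonyl → amide (not amine).
  C6H4: para-disubstituted benzene ring → arene.
  CH(CONH2): pendant –CONH2: carbonyl C bonded to C and N → amide.
  CH2I: halogen on an sp³ carbon → alkyl halide.
Amine appears at: CH(CH2NH2) → 1.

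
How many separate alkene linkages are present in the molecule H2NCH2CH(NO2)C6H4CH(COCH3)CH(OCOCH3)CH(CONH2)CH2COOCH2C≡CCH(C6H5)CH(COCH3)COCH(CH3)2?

Reading the structure from left to right:
  H2NCH2: –NH2 on an sp³ carbon with no adjacent C=O → amine.
  CH(NO2): –NO2 on an sp³ carbon → nitro (the N=O is not a carbonyl).
  C6H4: para-disubstituted benzene ring → arene.
  CH(COCH3): pendant –COCH3: carbonyl C bonded to two carbons → ketone.
  CH(OCOCH3): pendant –OC(=O)CH3: an acyloxy group → ester.
  CH(CONH2): pendant –CONH2: carbonyl C bonded to C and N → amide.
  CH2COOCH2: –C(=O)–O–C with C on the carbonyl side → ester.
  C≡C: C≡C triple bond → alkyne.
  CH(C6H5): pendant –C6H5: benzene ring → arene.
  CH(COCH3): pendant –COCH3: carbonyl C bonded to two carbons → ketone.
  CO: –C(=O)– with carbon on both sides → ketone.
No segment is a alkene: C6H4 is arene, not alkene; C≡C is alkyne, not alkene; CH(C6H5) is arene, not alkene. → 0.

0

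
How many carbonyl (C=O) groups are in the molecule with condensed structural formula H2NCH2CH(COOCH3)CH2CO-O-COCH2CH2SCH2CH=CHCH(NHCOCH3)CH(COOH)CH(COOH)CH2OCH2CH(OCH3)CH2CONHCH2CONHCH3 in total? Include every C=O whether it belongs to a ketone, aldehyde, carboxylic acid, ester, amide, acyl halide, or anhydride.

8

CH(COOCH3): ester, 1 C=O (running total 1).
CH2CO-O-COCH2: anhydride, 2 C=O (running total 3).
CH(NHCOCH3): amide, 1 C=O (running total 4).
CH(COOH): carboxylic acid, 1 C=O (running total 5).
CH(COOH): carboxylic acid, 1 C=O (running total 6).
CH2CONHCH2: amide, 1 C=O (running total 7).
CONHCH3: amide, 1 C=O (running total 8).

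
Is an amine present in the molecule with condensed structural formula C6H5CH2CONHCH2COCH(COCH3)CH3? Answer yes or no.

C6H5– phenyl ring → arene.
–C(=O)–N– linkage → amide (the N is not an amine).
–C(=O)– with carbon on both sides → ketone.
pendant –COCH3: carbonyl C bonded to two carbons → ketone.
In CH2CONHCH2, the nitrogen is bonded directly to a carbonyl carbon, making it part of an amide, not a free amine.
The groups actually present are: amide, arene, ketone.

no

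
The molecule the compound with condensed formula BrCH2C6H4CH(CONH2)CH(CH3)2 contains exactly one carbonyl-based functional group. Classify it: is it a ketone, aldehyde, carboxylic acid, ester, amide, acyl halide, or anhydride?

amide

The carbonyl is in the CH(CONH2) segment: pendant –CONH2: carbonyl C bonded to C and N → amide.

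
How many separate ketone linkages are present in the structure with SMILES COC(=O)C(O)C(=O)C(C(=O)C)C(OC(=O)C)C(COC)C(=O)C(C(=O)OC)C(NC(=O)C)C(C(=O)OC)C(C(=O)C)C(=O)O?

Working along the chain:
  CH3OOC: CH3O–C(=O)–: carbonyl C bonded to C and to –OCH3 → ester (not ketone + ether).
  CH(OH): –OH on an sp³ carbon → alcohol (secondary).
  CO: –C(=O)– with carbon on both sides → ketone.
  CH(COCH3): pendant –COCH3: carbonyl C bonded to two carbons → ketone.
  CH(OCOCH3): pendant –OC(=O)CH3: an acyloxy group → ester.
  CH(CH2OCH3): pendant –CH2OCH3: C–O–C linkage → ether.
  CO: –C(=O)– with carbon on both sides → ketone.
  CH(COOCH3): pendant –COOCH3: carbonyl C bonded to C and –OCH3 → ester.
  CH(NHCOCH3): pendant –NHC(=O)CH3: N bonded to a carbonyl → amide (not amine).
  CH(COOCH3): pendant –COOCH3: carbonyl C bonded to C and –OCH3 → ester.
  CH(COCH3): pendant –COCH3: carbonyl C bonded to two carbons → ketone.
  COOH: –COOH: carbonyl C bonded to –OH and C → carboxylic acid (the –OH is not a separate alcohol).
Ketone appears at: CO, CH(COCH3), CO, CH(COCH3) → 4.

4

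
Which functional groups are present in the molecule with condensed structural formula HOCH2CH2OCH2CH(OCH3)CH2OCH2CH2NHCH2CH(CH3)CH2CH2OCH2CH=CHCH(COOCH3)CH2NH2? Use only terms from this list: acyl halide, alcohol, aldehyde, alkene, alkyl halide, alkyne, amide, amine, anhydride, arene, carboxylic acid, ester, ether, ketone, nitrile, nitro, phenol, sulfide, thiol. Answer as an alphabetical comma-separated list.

alcohol, alkene, amine, ester, ether

Working along the chain:
  HOCH2: HO– on an sp³ carbon → alcohol.
  CH2OCH2: C–O–C with sp³ carbons on both sides and no adjacent C=O → ether.
  CH(OCH3): pendant –OCH3: C–O–C with sp³ C, no adjacent C=O → ether.
  CH2OCH2: C–O–C with sp³ carbons on both sides and no adjacent C=O → ether.
  CH2NHCH2: C–N–C with sp³ carbons and no adjacent C=O → amine (secondary).
  CH2OCH2: C–O–C with sp³ carbons on both sides and no adjacent C=O → ether.
  CH=CH: C=C double bond → alkene.
  CH(COOCH3): pendant –COOCH3: carbonyl C bonded to C and –OCH3 → ester.
  CH2NH2: –NH2 on an sp³ carbon with no adjacent C=O → amine.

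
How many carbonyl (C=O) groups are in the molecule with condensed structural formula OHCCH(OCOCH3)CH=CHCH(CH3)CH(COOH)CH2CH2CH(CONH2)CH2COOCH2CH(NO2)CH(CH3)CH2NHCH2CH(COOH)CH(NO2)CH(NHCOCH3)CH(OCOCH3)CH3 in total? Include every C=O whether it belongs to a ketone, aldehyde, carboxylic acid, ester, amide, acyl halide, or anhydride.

OHC: aldehyde, 1 C=O (running total 1).
CH(OCOCH3): ester, 1 C=O (running total 2).
CH(COOH): carboxylic acid, 1 C=O (running total 3).
CH(CONH2): amide, 1 C=O (running total 4).
CH2COOCH2: ester, 1 C=O (running total 5).
CH(COOH): carboxylic acid, 1 C=O (running total 6).
CH(NHCOCH3): amide, 1 C=O (running total 7).
CH(OCOCH3): ester, 1 C=O (running total 8).

8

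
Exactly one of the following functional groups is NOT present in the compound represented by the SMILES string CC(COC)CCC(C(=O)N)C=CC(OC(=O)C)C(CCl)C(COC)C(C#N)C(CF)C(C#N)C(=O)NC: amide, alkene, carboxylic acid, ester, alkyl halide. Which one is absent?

ester: present (CH(OCOCH3) — pendant –OC(=O)CH3: an acyloxy group → ester).
alkyl halide: present (CH(CH2Cl) — pendant –CH2X: halogen on sp³ carbon → alkyl halide).
amide: present (CH(CONH2) — pendant –CONH2: carbonyl C bonded to C and N → amide).
alkene: present (CH=CH — C=C double bond → alkene).
carboxylic acid: absent. In CH(OCOCH3), the acyl oxygen is bonded to carbon (–O–C), not to H, so this is an ester. In each of CH(CONH2) and CONHCH3, the carbonyl is bonded to nitrogen, not to –OH; that is an amide.

carboxylic acid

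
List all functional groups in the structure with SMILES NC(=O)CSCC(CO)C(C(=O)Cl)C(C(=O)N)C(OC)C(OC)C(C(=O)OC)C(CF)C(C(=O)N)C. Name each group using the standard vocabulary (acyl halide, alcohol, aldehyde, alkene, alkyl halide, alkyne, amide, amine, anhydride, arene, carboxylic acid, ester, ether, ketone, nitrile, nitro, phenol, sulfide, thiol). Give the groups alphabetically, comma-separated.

Reading the structure from left to right:
  H2NCO: –C(=O)NH2: carbonyl C bonded to C and to N → amide (the N is not a separate amine).
  CH2SCH2: C–S–C linkage → sulfide (thioether).
  CH(CH2OH): pendant –CH2OH on an sp³ backbone C → alcohol.
  CH(COCl): pendant –C(=O)X: carbonyl C bonded to C and halogen → acyl halide.
  CH(CONH2): pendant –CONH2: carbonyl C bonded to C and N → amide.
  CH(OCH3): pendant –OCH3: C–O–C with sp³ C, no adjacent C=O → ether.
  CH(OCH3): pendant –OCH3: C–O–C with sp³ C, no adjacent C=O → ether.
  CH(COOCH3): pendant –COOCH3: carbonyl C bonded to C and –OCH3 → ester.
  CH(CH2F): pendant –CH2X: halogen on sp³ carbon → alkyl halide.
  CH(CONH2): pendant –CONH2: carbonyl C bonded to C and N → amide.

acyl halide, alcohol, alkyl halide, amide, ester, ether, sulfide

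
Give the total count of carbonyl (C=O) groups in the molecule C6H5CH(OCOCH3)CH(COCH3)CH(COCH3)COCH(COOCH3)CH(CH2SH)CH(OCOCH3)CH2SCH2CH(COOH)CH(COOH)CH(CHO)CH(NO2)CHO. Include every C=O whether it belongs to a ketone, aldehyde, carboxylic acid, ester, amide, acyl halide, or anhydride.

CH(OCOCH3): ester, 1 C=O (running total 1).
CH(COCH3): ketone, 1 C=O (running total 2).
CH(COCH3): ketone, 1 C=O (running total 3).
CO: ketone, 1 C=O (running total 4).
CH(COOCH3): ester, 1 C=O (running total 5).
CH(OCOCH3): ester, 1 C=O (running total 6).
CH(COOH): carboxylic acid, 1 C=O (running total 7).
CH(COOH): carboxylic acid, 1 C=O (running total 8).
CH(CHO): aldehyde, 1 C=O (running total 9).
CHO: aldehyde, 1 C=O (running total 10).

10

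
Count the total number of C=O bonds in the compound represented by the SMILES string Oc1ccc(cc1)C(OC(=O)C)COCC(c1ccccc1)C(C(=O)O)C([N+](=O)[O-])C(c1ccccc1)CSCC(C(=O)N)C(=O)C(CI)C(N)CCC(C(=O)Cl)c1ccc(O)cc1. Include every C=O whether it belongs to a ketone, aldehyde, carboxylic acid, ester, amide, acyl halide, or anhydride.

5

CH(OCOCH3): ester, 1 C=O (running total 1).
CH(COOH): carboxylic acid, 1 C=O (running total 2).
CH(CONH2): amide, 1 C=O (running total 3).
CO: ketone, 1 C=O (running total 4).
CH(COCl): acyl halide, 1 C=O (running total 5).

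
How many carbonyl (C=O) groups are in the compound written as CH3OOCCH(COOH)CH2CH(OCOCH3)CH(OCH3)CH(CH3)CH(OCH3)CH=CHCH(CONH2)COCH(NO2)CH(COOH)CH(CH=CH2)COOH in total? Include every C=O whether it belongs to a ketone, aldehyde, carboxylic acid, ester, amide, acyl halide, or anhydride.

7

CH3OOC: ester, 1 C=O (running total 1).
CH(COOH): carboxylic acid, 1 C=O (running total 2).
CH(OCOCH3): ester, 1 C=O (running total 3).
CH(CONH2): amide, 1 C=O (running total 4).
CO: ketone, 1 C=O (running total 5).
CH(COOH): carboxylic acid, 1 C=O (running total 6).
COOH: carboxylic acid, 1 C=O (running total 7).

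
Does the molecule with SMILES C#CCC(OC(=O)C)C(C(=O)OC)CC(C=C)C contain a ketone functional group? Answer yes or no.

Taking each segment in turn:
  HC≡C: C≡C triple bond → alkyne.
  CH(OCOCH3): pendant –OC(=O)CH3: an acyloxy group → ester.
  CH(COOCH3): pendant –COOCH3: carbonyl C bonded to C and –OCH3 → ester.
  CH(CH=CH2): pendant –CH=CH2: C=C double bond → alkene.
In each of CH(OCOCH3) and CH(COOCH3), the C=O is bonded to an –O–C group, which defines an ester, not a ketone.
The groups actually present are: alkene, alkyne, ester.

no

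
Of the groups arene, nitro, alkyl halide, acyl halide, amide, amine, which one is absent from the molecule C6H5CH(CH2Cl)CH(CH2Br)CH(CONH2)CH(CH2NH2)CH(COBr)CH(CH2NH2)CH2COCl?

nitro

acyl halide: present (CH(COBr) — pendant –C(=O)X: carbonyl C bonded to C and halogen → acyl halide).
amide: present (CH(CONH2) — pendant –CONH2: carbonyl C bonded to C and N → amide).
alkyl halide: present (CH(CH2Cl) — pendant –CH2X: halogen on sp³ carbon → alkyl halide).
amine: present (CH(CH2NH2) — pendant –CH2NH2: N on sp³ C, no adjacent C=O → amine).
arene: present (C6H5 — C6H5– phenyl ring → arene).
nitro: no segment matches this pattern.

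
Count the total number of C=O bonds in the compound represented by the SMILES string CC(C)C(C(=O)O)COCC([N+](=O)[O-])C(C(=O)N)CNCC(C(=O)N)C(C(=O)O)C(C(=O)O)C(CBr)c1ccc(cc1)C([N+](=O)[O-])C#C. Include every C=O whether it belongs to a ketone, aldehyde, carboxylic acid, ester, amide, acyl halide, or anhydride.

CH(COOH): carboxylic acid, 1 C=O (running total 1).
CH(CONH2): amide, 1 C=O (running total 2).
CH(CONH2): amide, 1 C=O (running total 3).
CH(COOH): carboxylic acid, 1 C=O (running total 4).
CH(COOH): carboxylic acid, 1 C=O (running total 5).

5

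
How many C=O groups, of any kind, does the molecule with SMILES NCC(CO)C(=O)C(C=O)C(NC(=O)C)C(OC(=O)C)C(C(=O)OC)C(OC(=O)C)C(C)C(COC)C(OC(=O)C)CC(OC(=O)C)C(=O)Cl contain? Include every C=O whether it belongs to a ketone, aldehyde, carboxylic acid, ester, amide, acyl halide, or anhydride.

9

CO: ketone, 1 C=O (running total 1).
CH(CHO): aldehyde, 1 C=O (running total 2).
CH(NHCOCH3): amide, 1 C=O (running total 3).
CH(OCOCH3): ester, 1 C=O (running total 4).
CH(COOCH3): ester, 1 C=O (running total 5).
CH(OCOCH3): ester, 1 C=O (running total 6).
CH(OCOCH3): ester, 1 C=O (running total 7).
CH(OCOCH3): ester, 1 C=O (running total 8).
COCl: acyl halide, 1 C=O (running total 9).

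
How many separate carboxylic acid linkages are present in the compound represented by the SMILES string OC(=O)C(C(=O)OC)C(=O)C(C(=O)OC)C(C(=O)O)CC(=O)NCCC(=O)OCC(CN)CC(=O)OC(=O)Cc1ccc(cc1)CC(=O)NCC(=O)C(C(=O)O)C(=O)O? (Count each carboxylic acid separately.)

Taking each segment in turn:
  HOOC: –COOH: carbonyl C bonded to –OH and C → carboxylic acid (the –OH is not a separate alcohol).
  CH(COOCH3): pendant –COOCH3: carbonyl C bonded to C and –OCH3 → ester.
  CO: –C(=O)– with carbon on both sides → ketone.
  CH(COOCH3): pendant –COOCH3: carbonyl C bonded to C and –OCH3 → ester.
  CH(COOH): pendant –COOH: carbonyl C bonded to C and –OH → carboxylic acid.
  CH2CONHCH2: –C(=O)–N– linkage → amide (the N is not an amine).
  CH2COOCH2: –C(=O)–O–C with C on the carbonyl side → ester.
  CH(CH2NH2): pendant –CH2NH2: N on sp³ C, no adjacent C=O → amine.
  CH2CO-O-COCH2: two acyl groups sharing one oxygen, –C(=O)–O–C(=O)– → anhydride.
  C6H4: para-disubstituted benzene ring → arene.
  CH2CONHCH2: –C(=O)–N– linkage → amide (the N is not an amine).
  CO: –C(=O)– with carbon on both sides → ketone.
  CH(COOH): pendant –COOH: carbonyl C bonded to C and –OH → carboxylic acid.
  COOH: –COOH: carbonyl C bonded to –OH and C → carboxylic acid (the –OH is not a separate alcohol).
Carboxylic acid appears at: HOOC, CH(COOH), CH(COOH), COOH → 4.

4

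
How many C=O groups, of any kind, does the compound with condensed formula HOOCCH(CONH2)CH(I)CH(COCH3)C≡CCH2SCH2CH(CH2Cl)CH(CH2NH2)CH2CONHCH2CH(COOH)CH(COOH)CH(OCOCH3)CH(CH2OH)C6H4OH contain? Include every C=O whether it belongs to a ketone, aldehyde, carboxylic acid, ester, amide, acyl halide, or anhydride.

HOOC: carboxylic acid, 1 C=O (running total 1).
CH(CONH2): amide, 1 C=O (running total 2).
CH(COCH3): ketone, 1 C=O (running total 3).
CH2CONHCH2: amide, 1 C=O (running total 4).
CH(COOH): carboxylic acid, 1 C=O (running total 5).
CH(COOH): carboxylic acid, 1 C=O (running total 6).
CH(OCOCH3): ester, 1 C=O (running total 7).

7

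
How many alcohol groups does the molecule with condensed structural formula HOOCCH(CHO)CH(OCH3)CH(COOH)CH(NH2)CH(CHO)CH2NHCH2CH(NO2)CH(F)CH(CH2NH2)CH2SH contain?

0

Working along the chain:
  HOOC: –COOH: carbonyl C bonded to –OH and C → carboxylic acid (the –OH is not a separate alcohol).
  CH(CHO): pendant –CHO: carbonyl C bonded to C and H → aldehyde.
  CH(OCH3): pendant –OCH3: C–O–C with sp³ C, no adjacent C=O → ether.
  CH(COOH): pendant –COOH: carbonyl C bonded to C and –OH → carboxylic acid.
  CH(NH2): –NH2 on an sp³ carbon with no adjacent C=O → amine.
  CH(CHO): pendant –CHO: carbonyl C bonded to C and H → aldehyde.
  CH2NHCH2: C–N–C with sp³ carbons and no adjacent C=O → amine (secondary).
  CH(NO2): –NO2 on an sp³ carbon → nitro (the N=O is not a carbonyl).
  CH(F): halogen on an sp³ carbon → alkyl halide.
  CH(CH2NH2): pendant –CH2NH2: N on sp³ C, no adjacent C=O → amine.
  CH2SH: –SH on an sp³ carbon → thiol.
No segment is a alcohol: HOOC is carboxylic acid, not alcohol; CH(CHO) is aldehyde, not alcohol; CH(OCH3) is ether, not alcohol. → 0.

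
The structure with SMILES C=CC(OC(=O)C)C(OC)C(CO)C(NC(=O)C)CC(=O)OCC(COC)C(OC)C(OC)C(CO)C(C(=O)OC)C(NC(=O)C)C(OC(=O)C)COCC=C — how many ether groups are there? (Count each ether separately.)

Working along the chain:
  CH2=CH: C=C double bond → alkene.
  CH(OCOCH3): pendant –OC(=O)CH3: an acyloxy group → ester.
  CH(OCH3): pendant –OCH3: C–O–C with sp³ C, no adjacent C=O → ether.
  CH(CH2OH): pendant –CH2OH on an sp³ backbone C → alcohol.
  CH(NHCOCH3): pendant –NHC(=O)CH3: N bonded to a carbonyl → amide (not amine).
  CH2COOCH2: –C(=O)–O–C with C on the carbonyl side → ester.
  CH(CH2OCH3): pendant –CH2OCH3: C–O–C linkage → ether.
  CH(OCH3): pendant –OCH3: C–O–C with sp³ C, no adjacent C=O → ether.
  CH(OCH3): pendant –OCH3: C–O–C with sp³ C, no adjacent C=O → ether.
  CH(CH2OH): pendant –CH2OH on an sp³ backbone C → alcohol.
  CH(COOCH3): pendant –COOCH3: carbonyl C bonded to C and –OCH3 → ester.
  CH(NHCOCH3): pendant –NHC(=O)CH3: N bonded to a carbonyl → amide (not amine).
  CH(OCOCH3): pendant –OC(=O)CH3: an acyloxy group → ester.
  CH2OCH2: C–O–C with sp³ carbons on both sides and no adjacent C=O → ether.
  CH=CH2: C=C double bond → alkene.
Ether appears at: CH(OCH3), CH(CH2OCH3), CH(OCH3), CH(OCH3), CH2OCH2 → 5.

5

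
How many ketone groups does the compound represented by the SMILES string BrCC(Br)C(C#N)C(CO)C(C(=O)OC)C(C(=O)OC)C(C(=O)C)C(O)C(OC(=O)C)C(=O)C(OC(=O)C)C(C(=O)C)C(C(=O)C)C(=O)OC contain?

Taking each segment in turn:
  BrCH2: halogen on an sp³ carbon → alkyl halide.
  CH(Br): halogen on an sp³ carbon → alkyl halide.
  CH(CN): pendant –C≡N: nitrile.
  CH(CH2OH): pendant –CH2OH on an sp³ backbone C → alcohol.
  CH(COOCH3): pendant –COOCH3: carbonyl C bonded to C and –OCH3 → ester.
  CH(COOCH3): pendant –COOCH3: carbonyl C bonded to C and –OCH3 → ester.
  CH(COCH3): pendant –COCH3: carbonyl C bonded to two carbons → ketone.
  CH(OH): –OH on an sp³ carbon → alcohol (secondary).
  CH(OCOCH3): pendant –OC(=O)CH3: an acyloxy group → ester.
  CO: –C(=O)– with carbon on both sides → ketone.
  CH(OCOCH3): pendant –OC(=O)CH3: an acyloxy group → ester.
  CH(COCH3): pendant –COCH3: carbonyl C bonded to two carbons → ketone.
  CH(COCH3): pendant –COCH3: carbonyl C bonded to two carbons → ketone.
  COOCH3: –C(=O)OCH3: carbonyl C bonded to C and to –OCH3 → ester (not ketone + ether).
Ketone appears at: CH(COCH3), CO, CH(COCH3), CH(COCH3) → 4.

4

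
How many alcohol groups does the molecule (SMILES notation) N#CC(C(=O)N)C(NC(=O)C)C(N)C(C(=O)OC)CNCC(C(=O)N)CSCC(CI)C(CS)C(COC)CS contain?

Reading the structure from left to right:
  N≡C: N≡C–: carbon triple-bonded to nitrogen → nitrile.
  CH(CONH2): pendant –CONH2: carbonyl C bonded to C and N → amide.
  CH(NHCOCH3): pendant –NHC(=O)CH3: N bonded to a carbonyl → amide (not amine).
  CH(NH2): –NH2 on an sp³ carbon with no adjacent C=O → amine.
  CH(COOCH3): pendant –COOCH3: carbonyl C bonded to C and –OCH3 → ester.
  CH2NHCH2: C–N–C with sp³ carbons and no adjacent C=O → amine (secondary).
  CH(CONH2): pendant –CONH2: carbonyl C bonded to C and N → amide.
  CH2SCH2: C–S–C linkage → sulfide (thioether).
  CH(CH2I): pendant –CH2X: halogen on sp³ carbon → alkyl halide.
  CH(CH2SH): pendant –CH2SH → thiol.
  CH(CH2OCH3): pendant –CH2OCH3: C–O–C linkage → ether.
  CH2SH: –SH on an sp³ carbon → thiol.
No segment is a alcohol: CH(CH2SH) is thiol, not alcohol; CH(CH2OCH3) is ether, not alcohol; CH2SH is thiol, not alcohol. → 0.

0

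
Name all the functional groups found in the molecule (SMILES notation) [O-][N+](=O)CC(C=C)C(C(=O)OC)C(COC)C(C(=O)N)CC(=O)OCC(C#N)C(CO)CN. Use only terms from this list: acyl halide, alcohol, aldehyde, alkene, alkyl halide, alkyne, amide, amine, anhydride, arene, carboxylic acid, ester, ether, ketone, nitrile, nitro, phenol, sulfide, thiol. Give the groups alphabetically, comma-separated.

Taking each segment in turn:
  O2NCH2: –NO2 on carbon → nitro group.
  CH(CH=CH2): pendant –CH=CH2: C=C double bond → alkene.
  CH(COOCH3): pendant –COOCH3: carbonyl C bonded to C and –OCH3 → ester.
  CH(CH2OCH3): pendant –CH2OCH3: C–O–C linkage → ether.
  CH(CONH2): pendant –CONH2: carbonyl C bonded to C and N → amide.
  CH2COOCH2: –C(=O)–O–C with C on the carbonyl side → ester.
  CH(CN): pendant –C≡N: nitrile.
  CH(CH2OH): pendant –CH2OH on an sp³ backbone C → alcohol.
  CH2NH2: –NH2 on an sp³ carbon with no adjacent C=O → amine.

alcohol, alkene, amide, amine, ester, ether, nitrile, nitro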